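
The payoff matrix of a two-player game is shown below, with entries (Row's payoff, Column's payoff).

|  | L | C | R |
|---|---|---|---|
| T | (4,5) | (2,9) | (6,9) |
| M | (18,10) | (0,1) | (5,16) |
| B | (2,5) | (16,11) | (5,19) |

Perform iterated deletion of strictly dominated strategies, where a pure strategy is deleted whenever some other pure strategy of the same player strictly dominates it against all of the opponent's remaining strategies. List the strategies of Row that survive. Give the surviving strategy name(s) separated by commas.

Column's strategy L is strictly dominated by R (T: 9>5, M: 16>10, B: 19>5) and is removed.
Row's strategy M is strictly dominated by T (C: 2>0, R: 6>5) and is removed.
Among the remaining strategies, none is strictly dominated by another pure strategy of the same player, so the elimination stops.
Surviving strategies — Row: {T, B}; Column: {C, R}.

T, B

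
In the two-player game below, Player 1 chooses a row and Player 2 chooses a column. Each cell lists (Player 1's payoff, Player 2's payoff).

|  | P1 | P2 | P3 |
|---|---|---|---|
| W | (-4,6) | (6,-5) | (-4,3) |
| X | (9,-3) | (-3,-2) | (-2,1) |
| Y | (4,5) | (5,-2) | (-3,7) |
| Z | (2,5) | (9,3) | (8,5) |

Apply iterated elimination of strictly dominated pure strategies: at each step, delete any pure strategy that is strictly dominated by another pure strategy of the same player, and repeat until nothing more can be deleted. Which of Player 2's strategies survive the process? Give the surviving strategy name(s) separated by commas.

Row W is eliminated: Z beats it against every remaining column (P1: 2>-4, P2: 9>6, P3: 8>-4).
For Player 2, P3 strictly dominates P2 on the remaining rows (X: 1>-2, Y: 7>-2, Z: 5>3); eliminate P2.
Player 1's strategy Y is strictly dominated by X (P1: 9>4, P3: -2>-3) and is removed.
Among the remaining strategies, none is strictly dominated by another pure strategy of the same player, so the elimination stops.
Surviving strategies — Player 1: {X, Z}; Player 2: {P1, P3}.

P1, P3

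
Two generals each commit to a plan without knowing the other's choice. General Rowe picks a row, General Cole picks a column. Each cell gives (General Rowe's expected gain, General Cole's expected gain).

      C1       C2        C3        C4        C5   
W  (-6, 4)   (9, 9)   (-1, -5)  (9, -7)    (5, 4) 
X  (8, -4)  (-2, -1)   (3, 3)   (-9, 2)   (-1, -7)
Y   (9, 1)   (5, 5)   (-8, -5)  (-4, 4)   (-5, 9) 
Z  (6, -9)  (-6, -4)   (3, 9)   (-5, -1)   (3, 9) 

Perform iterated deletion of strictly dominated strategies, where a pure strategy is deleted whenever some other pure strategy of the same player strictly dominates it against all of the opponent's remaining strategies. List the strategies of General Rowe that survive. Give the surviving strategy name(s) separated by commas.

General Cole's strategy C1 is strictly dominated by C2 (W: 9>4, X: -1>-4, Y: 5>1, Z: -4>-9) and is removed.
For General Rowe, W strictly dominates Y on the remaining columns (C2: 9>5, C3: -1>-8, C4: 9>-4, C5: 5>-5); eliminate Y.
For General Cole, C3 strictly dominates C4 on the remaining rows (W: -5>-7, X: 3>2, Z: 9>-1); eliminate C4.
Among the remaining strategies, none is strictly dominated by another pure strategy of the same player, so the elimination stops.
Surviving strategies — General Rowe: {W, X, Z}; General Cole: {C2, C3, C5}.

W, X, Z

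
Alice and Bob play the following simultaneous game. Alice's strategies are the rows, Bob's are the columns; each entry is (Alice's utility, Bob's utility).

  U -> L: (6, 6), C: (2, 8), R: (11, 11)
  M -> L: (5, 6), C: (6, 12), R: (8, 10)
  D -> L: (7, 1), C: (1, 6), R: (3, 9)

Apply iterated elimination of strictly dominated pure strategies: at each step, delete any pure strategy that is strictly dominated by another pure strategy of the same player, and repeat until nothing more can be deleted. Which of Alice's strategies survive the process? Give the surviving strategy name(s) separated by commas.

U, M

Column L is eliminated: C beats it against every remaining row (U: 8>6, M: 12>6, D: 6>1).
Alice's strategy D is strictly dominated by U (C: 2>1, R: 11>3) and is removed.
Among the remaining strategies, none is strictly dominated by another pure strategy of the same player, so the elimination stops.
Surviving strategies — Alice: {U, M}; Bob: {C, R}.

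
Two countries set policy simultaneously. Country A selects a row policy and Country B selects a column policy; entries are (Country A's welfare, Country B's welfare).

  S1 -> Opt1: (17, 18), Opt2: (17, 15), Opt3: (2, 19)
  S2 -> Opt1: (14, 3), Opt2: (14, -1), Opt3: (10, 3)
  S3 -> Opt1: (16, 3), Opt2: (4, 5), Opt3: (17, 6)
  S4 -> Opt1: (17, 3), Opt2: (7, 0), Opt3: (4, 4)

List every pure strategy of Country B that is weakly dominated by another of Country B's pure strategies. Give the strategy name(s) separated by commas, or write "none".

Opt1, Opt2

Opt1: dominated, since Opt3 does at least as well everywhere (S1: 19>18, S2: 3=3, S3: 6>3, S4: 4>3).
Opt2: dominated, since Opt3 does at least as well everywhere (S1: 19>15, S2: 3>-1, S3: 6>5, S4: 4>0).
Opt3: no other strategy beats it everywhere (Opt1 at S1 (19>18); Opt2 at S1 (19>15)).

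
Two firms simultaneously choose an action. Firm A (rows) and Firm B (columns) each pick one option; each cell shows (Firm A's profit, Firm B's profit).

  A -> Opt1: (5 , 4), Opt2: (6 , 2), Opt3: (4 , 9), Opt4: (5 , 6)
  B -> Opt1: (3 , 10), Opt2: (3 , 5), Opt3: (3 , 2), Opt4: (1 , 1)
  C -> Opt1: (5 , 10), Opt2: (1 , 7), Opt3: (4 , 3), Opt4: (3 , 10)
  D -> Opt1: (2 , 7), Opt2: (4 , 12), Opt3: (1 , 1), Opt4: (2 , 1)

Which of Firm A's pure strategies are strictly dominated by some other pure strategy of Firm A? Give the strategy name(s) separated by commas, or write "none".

B, D

A: no other strategy beats it everywhere (B at Opt1 (5>3); C at Opt1 (5=5); D at Opt1 (5>2)).
B is strictly dominated by A (Opt1: 5>3, Opt2: 6>3, Opt3: 4>3, Opt4: 5>1).
Nothing dominates C: A at Opt1 (5=5); B at Opt1 (5>3); D at Opt1 (5>2).
A strictly dominates D — Opt1: 5>2, Opt2: 6>4, Opt3: 4>1, Opt4: 5>2.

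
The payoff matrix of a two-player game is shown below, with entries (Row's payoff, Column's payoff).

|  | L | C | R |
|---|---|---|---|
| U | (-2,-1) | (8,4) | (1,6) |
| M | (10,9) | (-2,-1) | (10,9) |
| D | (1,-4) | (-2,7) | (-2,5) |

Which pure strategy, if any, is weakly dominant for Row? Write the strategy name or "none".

U fails to dominate M at L (-2<10).
M fails to dominate U at C (-2<8).
D fails to dominate U at C (-2<8).
No single strategy dominates all the others.

none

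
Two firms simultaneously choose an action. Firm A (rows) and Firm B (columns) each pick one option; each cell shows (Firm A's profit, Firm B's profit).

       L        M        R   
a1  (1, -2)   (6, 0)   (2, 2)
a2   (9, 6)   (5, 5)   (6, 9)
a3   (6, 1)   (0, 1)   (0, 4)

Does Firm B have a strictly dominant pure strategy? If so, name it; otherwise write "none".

R

R vs L: a1: 2>-2, a2: 9>6, a3: 4>1.
R vs M: a1: 2>0, a2: 9>5, a3: 4>1.
R strictly beats every other strategy against every opponent action, so it is strictly dominant.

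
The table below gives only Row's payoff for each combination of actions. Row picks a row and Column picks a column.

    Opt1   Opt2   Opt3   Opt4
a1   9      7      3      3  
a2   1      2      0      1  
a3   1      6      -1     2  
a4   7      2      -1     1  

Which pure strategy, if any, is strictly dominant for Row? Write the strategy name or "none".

a1

a1 vs a2: Opt1: 9>1, Opt2: 7>2, Opt3: 3>0, Opt4: 3>1.
a1 vs a3: Opt1: 9>1, Opt2: 7>6, Opt3: 3>-1, Opt4: 3>2.
a1 vs a4: Opt1: 9>7, Opt2: 7>2, Opt3: 3>-1, Opt4: 3>1.
a1 strictly beats every other strategy against every opponent action, so it is strictly dominant.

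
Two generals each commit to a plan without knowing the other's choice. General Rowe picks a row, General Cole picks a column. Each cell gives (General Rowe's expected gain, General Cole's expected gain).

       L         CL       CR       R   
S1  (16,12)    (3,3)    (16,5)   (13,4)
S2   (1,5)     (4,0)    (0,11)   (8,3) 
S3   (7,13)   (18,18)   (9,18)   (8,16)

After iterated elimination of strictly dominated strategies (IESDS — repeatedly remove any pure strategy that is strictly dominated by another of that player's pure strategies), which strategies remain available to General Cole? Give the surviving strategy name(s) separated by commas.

L, CL, CR

For General Cole, CR strictly dominates R on the remaining rows (S1: 5>4, S2: 11>3, S3: 18>16); eliminate R.
General Rowe's strategy S2 is strictly dominated by S3 (L: 7>1, CL: 18>4, CR: 9>0) and is removed.
Among the remaining strategies, none is strictly dominated by another pure strategy of the same player, so the elimination stops.
Surviving strategies — General Rowe: {S1, S3}; General Cole: {L, CL, CR}.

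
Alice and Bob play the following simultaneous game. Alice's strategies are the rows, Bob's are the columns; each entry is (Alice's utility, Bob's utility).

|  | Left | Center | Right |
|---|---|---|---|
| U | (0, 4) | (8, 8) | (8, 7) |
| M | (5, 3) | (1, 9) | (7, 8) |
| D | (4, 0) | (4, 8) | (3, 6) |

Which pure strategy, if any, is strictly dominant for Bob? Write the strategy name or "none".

Center vs Left: U: 8>4, M: 9>3, D: 8>0.
Center vs Right: U: 8>7, M: 9>8, D: 8>6.
Center strictly beats every other strategy against every opponent action, so it is strictly dominant.

Center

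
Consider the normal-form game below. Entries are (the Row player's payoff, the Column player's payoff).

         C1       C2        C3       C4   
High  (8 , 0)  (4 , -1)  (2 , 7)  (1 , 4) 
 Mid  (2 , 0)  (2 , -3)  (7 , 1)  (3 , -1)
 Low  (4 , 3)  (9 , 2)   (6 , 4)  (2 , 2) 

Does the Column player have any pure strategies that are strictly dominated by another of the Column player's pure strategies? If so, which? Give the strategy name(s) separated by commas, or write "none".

C1, C2, C4

C1 is strictly dominated by C3 (High: 7>0, Mid: 1>0, Low: 4>3).
C2: dominated, since C1 does at least as well everywhere (High: 0>-1, Mid: 0>-3, Low: 3>2).
C3 is not dominated — it holds its own against C1 at High (7>0); C2 at High (7>-1); C4 at High (7>4).
C4 is strictly dominated by C3 (High: 7>4, Mid: 1>-1, Low: 4>2).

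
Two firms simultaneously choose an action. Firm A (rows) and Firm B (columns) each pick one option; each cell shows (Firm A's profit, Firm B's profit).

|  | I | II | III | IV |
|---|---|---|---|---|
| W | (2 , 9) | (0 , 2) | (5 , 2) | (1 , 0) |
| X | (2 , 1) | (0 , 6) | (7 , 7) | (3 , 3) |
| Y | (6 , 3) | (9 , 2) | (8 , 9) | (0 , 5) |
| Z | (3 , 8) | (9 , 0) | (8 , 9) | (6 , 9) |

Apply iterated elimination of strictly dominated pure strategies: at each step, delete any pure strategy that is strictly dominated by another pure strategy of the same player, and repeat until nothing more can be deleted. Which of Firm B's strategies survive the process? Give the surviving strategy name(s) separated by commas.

Row W is eliminated: Z beats it against every remaining column (I: 3>2, II: 9>0, III: 8>5, IV: 6>1).
Row X is eliminated: Z beats it against every remaining column (I: 3>2, II: 9>0, III: 8>7, IV: 6>3).
Firm B's strategy I is strictly dominated by III (Y: 9>3, Z: 9>8) and is removed.
Column II is eliminated: III beats it against every remaining row (Y: 9>2, Z: 9>0).
Among the remaining strategies, none is strictly dominated by another pure strategy of the same player, so the elimination stops.
Surviving strategies — Firm A: {Y, Z}; Firm B: {III, IV}.

III, IV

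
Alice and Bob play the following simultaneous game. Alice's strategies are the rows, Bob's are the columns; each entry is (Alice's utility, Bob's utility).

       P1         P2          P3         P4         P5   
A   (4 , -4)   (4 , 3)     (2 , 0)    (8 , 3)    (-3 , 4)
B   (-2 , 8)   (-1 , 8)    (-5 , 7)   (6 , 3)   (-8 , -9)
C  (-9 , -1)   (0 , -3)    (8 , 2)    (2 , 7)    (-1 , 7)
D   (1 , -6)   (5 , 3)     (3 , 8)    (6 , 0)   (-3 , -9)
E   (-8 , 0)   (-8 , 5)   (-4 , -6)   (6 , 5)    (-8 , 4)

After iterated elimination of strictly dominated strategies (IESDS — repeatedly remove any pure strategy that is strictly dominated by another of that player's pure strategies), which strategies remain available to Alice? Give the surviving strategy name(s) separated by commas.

A, C, D

For Alice, A strictly dominates B on the remaining columns (P1: 4>-2, P2: 4>-1, P3: 2>-5, P4: 8>6, P5: -3>-8); eliminate B.
Row E is eliminated: A beats it against every remaining column (P1: 4>-8, P2: 4>-8, P3: 2>-4, P4: 8>6, P5: -3>-8).
Bob's strategy P1 is strictly dominated by P3 (A: 0>-4, C: 2>-1, D: 8>-6) and is removed.
Among the remaining strategies, none is strictly dominated by another pure strategy of the same player, so the elimination stops.
Surviving strategies — Alice: {A, C, D}; Bob: {P2, P3, P4, P5}.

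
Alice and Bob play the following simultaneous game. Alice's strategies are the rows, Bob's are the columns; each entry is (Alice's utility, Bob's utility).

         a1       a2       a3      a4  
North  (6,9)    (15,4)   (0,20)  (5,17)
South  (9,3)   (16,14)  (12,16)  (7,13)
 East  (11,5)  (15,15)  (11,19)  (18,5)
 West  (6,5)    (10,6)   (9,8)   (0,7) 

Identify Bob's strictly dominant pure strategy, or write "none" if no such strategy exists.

a3 vs a1: North: 20>9, South: 16>3, East: 19>5, West: 8>5.
a3 vs a2: North: 20>4, South: 16>14, East: 19>15, West: 8>6.
a3 vs a4: North: 20>17, South: 16>13, East: 19>5, West: 8>7.
a3 strictly beats every other strategy against every opponent action, so it is strictly dominant.

a3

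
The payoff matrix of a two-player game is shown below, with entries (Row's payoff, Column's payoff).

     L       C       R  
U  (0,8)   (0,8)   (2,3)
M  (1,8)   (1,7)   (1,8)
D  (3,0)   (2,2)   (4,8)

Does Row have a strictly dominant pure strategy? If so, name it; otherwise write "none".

D

D vs U: L: 3>0, C: 2>0, R: 4>2.
D vs M: L: 3>1, C: 2>1, R: 4>1.
D strictly beats every other strategy against every opponent action, so it is strictly dominant.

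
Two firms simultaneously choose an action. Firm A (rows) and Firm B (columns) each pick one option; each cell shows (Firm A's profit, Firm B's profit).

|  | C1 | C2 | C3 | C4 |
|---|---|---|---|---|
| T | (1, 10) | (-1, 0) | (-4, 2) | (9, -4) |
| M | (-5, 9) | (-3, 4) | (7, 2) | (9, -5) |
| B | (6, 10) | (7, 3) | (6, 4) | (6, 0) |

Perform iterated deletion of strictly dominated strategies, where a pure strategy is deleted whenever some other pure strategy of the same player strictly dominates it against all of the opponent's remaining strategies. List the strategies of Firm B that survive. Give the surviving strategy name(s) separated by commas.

C1

Firm B's strategy C2 is strictly dominated by C1 (T: 10>0, M: 9>4, B: 10>3) and is removed.
Column C3 is eliminated: C1 beats it against every remaining row (T: 10>2, M: 9>2, B: 10>4).
Firm B's strategy C4 is strictly dominated by C1 (T: 10>-4, M: 9>-5, B: 10>0) and is removed.
For Firm A, B strictly dominates T on the remaining columns (C1: 6>1); eliminate T.
Row M is eliminated: B beats it against every remaining column (C1: 6>-5).
Among the remaining strategies, none is strictly dominated by another pure strategy of the same player, so the elimination stops.
Surviving strategies — Firm A: {B}; Firm B: {C1}.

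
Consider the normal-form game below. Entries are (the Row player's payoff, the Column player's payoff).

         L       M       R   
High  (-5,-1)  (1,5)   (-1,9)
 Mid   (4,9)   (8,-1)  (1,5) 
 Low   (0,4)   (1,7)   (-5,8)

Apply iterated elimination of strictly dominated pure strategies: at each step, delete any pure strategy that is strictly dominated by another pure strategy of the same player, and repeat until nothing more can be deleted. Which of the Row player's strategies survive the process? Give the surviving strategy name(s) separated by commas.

The Row player's strategy High is strictly dominated by Mid (L: 4>-5, M: 8>1, R: 1>-1) and is removed.
Row Low is eliminated: Mid beats it against every remaining column (L: 4>0, M: 8>1, R: 1>-5).
Column M is eliminated: L beats it against every remaining row (Mid: 9>-1).
Column R is eliminated: L beats it against every remaining row (Mid: 9>5).
Among the remaining strategies, none is strictly dominated by another pure strategy of the same player, so the elimination stops.
Surviving strategies — the Row player: {Mid}; the Column player: {L}.

Mid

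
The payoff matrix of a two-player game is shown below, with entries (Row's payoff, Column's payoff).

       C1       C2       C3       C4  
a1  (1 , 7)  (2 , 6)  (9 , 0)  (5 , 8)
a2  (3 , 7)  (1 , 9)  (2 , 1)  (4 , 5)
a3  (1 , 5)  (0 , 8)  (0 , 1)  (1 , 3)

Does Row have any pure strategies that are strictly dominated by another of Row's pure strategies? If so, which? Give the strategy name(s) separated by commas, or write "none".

Nothing dominates a1: a2 at C2 (2>1); a3 at C1 (1=1).
a2: no other strategy beats it everywhere (a1 at C1 (3>1); a3 at C1 (3>1)).
a2 strictly dominates a3 — C1: 3>1, C2: 1>0, C3: 2>0, C4: 4>1.

a3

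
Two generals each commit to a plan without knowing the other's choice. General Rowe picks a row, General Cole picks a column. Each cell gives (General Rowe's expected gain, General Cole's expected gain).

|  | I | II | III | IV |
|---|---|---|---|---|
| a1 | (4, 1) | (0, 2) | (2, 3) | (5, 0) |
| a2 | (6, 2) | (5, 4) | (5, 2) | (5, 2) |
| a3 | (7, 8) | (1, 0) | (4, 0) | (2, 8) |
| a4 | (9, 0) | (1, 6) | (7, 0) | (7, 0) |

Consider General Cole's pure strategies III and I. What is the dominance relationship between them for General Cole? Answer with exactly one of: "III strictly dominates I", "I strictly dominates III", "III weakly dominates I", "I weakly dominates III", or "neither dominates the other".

Compare III to I across each choice by General Rowe: a1: 3>1, a2: 2=2, a3: 0<8, a4: 0=0.
III does better at a1 but worse at a3; neither strategy dominates the other.

neither dominates the other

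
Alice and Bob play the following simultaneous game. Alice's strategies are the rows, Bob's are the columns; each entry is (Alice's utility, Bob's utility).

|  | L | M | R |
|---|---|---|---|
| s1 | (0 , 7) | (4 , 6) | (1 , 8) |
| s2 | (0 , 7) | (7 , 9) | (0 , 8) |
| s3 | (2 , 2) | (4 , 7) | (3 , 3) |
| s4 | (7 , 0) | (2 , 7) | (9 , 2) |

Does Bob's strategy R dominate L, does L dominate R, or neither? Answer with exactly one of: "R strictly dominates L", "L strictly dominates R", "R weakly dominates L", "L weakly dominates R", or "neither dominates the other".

R strictly dominates L

Compare R to L across each opponent action: s1: 8>7, s2: 8>7, s3: 3>2, s4: 2>0.
R gives a strictly higher payoff against each opponent action, so R strictly dominates L.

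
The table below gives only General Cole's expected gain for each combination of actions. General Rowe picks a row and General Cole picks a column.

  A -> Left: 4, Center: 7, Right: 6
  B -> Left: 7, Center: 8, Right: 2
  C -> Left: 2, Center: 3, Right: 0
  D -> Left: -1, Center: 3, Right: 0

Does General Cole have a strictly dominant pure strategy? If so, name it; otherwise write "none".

Center

Center vs Left: A: 7>4, B: 8>7, C: 3>2, D: 3>-1.
Center vs Right: A: 7>6, B: 8>2, C: 3>0, D: 3>0.
Center strictly beats every other strategy against every opponent action, so it is strictly dominant.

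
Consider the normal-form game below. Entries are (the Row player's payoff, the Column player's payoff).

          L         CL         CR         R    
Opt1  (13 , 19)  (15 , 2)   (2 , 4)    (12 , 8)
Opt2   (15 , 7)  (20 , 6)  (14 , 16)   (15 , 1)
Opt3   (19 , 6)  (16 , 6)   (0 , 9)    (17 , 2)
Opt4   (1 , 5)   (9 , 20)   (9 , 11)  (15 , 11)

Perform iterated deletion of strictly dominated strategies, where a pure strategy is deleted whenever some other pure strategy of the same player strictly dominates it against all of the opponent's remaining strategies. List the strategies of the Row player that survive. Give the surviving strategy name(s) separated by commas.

The Row player's strategy Opt1 is strictly dominated by Opt2 (L: 15>13, CL: 20>15, CR: 14>2, R: 15>12) and is removed.
The Column player's strategy L is strictly dominated by CR (Opt2: 16>7, Opt3: 9>6, Opt4: 11>5) and is removed.
For the Column player, CL strictly dominates R on the remaining rows (Opt2: 6>1, Opt3: 6>2, Opt4: 20>11); eliminate R.
Row Opt3 is eliminated: Opt2 beats it against every remaining column (CL: 20>16, CR: 14>0).
Row Opt4 is eliminated: Opt2 beats it against every remaining column (CL: 20>9, CR: 14>9).
The Column player's strategy CL is strictly dominated by CR (Opt2: 16>6) and is removed.
Among the remaining strategies, none is strictly dominated by another pure strategy of the same player, so the elimination stops.
Surviving strategies — the Row player: {Opt2}; the Column player: {CR}.

Opt2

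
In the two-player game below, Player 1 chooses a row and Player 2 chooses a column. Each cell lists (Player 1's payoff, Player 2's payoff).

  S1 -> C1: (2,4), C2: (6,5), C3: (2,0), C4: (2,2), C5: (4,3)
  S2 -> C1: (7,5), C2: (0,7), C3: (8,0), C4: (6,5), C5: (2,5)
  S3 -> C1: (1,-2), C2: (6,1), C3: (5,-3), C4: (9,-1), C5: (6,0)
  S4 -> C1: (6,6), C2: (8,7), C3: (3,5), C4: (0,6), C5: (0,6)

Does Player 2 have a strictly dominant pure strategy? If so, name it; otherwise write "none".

C2 vs C1: S1: 5>4, S2: 7>5, S3: 1>-2, S4: 7>6.
C2 vs C3: S1: 5>0, S2: 7>0, S3: 1>-3, S4: 7>5.
C2 vs C4: S1: 5>2, S2: 7>5, S3: 1>-1, S4: 7>6.
C2 vs C5: S1: 5>3, S2: 7>5, S3: 1>0, S4: 7>6.
C2 strictly beats every other strategy against every opponent action, so it is strictly dominant.

C2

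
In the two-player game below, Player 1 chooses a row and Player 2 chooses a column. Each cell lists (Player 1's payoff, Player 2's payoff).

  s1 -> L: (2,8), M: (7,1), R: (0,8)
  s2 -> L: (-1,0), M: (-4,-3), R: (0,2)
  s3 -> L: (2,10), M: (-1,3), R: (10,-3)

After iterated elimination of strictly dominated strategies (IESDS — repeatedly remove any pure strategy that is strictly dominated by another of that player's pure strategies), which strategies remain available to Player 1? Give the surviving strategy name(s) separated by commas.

s1, s3

Row s2 is eliminated: s3 beats it against every remaining column (L: 2>-1, M: -1>-4, R: 10>0).
Player 2's strategy M is strictly dominated by L (s1: 8>1, s3: 10>3) and is removed.
Among the remaining strategies, none is strictly dominated by another pure strategy of the same player, so the elimination stops.
Surviving strategies — Player 1: {s1, s3}; Player 2: {L, R}.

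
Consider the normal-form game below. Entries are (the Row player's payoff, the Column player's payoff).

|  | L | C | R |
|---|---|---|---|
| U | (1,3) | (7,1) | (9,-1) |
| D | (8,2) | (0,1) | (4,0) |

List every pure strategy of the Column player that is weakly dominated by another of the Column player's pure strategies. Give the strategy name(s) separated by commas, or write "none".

C, R

L is not dominated — it holds its own against C at U (3>1); R at U (3>-1).
C is weakly dominated by L (U: 3>1, D: 2>1).
L weakly dominates R — U: 3>-1, D: 2>0.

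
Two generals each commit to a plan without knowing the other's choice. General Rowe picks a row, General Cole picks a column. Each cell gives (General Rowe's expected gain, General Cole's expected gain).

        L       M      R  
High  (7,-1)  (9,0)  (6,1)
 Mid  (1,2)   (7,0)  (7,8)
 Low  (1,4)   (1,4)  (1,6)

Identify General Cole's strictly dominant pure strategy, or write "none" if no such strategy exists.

R vs L: High: 1>-1, Mid: 8>2, Low: 6>4.
R vs M: High: 1>0, Mid: 8>0, Low: 6>4.
R strictly beats every other strategy against every opponent action, so it is strictly dominant.

R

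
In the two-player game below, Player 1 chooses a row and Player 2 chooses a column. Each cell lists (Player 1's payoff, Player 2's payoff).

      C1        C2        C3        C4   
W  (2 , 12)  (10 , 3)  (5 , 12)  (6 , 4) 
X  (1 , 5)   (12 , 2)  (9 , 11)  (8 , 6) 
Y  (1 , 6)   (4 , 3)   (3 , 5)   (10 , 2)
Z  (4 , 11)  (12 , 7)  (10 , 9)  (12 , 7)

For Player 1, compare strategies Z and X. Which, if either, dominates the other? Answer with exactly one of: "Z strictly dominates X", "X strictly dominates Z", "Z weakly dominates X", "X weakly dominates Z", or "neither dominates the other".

Z weakly dominates X

Z's payoffs vs X's, by Player 2's action — C1: 4>1, C2: 12=12, C3: 10>9, C4: 12>8.
Z is at least as good everywhere and strictly better somewhere (tied only at C2), so Z weakly but not strictly dominates X.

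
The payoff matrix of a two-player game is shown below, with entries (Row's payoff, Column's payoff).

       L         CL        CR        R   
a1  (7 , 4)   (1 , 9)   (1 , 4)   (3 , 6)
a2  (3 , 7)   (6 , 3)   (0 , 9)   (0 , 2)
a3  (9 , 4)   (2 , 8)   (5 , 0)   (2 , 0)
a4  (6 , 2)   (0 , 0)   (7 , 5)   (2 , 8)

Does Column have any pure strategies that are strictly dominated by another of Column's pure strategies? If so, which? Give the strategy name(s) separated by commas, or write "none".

none

L: no other strategy beats it everywhere (CL at a2 (7>3); CR at a1 (4=4); R at a2 (7>2)).
Nothing dominates CL: L at a1 (9>4); CR at a1 (9>4); R at a1 (9>6).
CR is not dominated — it holds its own against L at a1 (4=4); CL at a2 (9>3); R at a2 (9>2).
Nothing dominates R: L at a1 (6>4); CL at a4 (8>0); CR at a1 (6>4).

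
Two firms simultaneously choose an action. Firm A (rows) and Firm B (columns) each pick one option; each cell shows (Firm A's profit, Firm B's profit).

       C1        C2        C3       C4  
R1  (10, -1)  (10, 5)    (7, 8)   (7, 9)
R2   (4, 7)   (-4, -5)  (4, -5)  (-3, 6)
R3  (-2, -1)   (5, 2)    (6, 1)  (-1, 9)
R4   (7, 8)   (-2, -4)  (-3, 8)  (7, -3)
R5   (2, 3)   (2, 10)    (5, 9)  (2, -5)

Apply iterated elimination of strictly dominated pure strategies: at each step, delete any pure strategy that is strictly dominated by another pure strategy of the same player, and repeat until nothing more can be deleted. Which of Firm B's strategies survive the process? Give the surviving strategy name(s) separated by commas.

C1, C3, C4

For Firm A, R1 strictly dominates R2 on the remaining columns (C1: 10>4, C2: 10>-4, C3: 7>4, C4: 7>-3); eliminate R2.
Row R3 is eliminated: R1 beats it against every remaining column (C1: 10>-2, C2: 10>5, C3: 7>6, C4: 7>-1).
For Firm A, R1 strictly dominates R5 on the remaining columns (C1: 10>2, C2: 10>2, C3: 7>5, C4: 7>2); eliminate R5.
Column C2 is eliminated: C3 beats it against every remaining row (R1: 8>5, R4: 8>-4).
Among the remaining strategies, none is strictly dominated by another pure strategy of the same player, so the elimination stops.
Surviving strategies — Firm A: {R1, R4}; Firm B: {C1, C3, C4}.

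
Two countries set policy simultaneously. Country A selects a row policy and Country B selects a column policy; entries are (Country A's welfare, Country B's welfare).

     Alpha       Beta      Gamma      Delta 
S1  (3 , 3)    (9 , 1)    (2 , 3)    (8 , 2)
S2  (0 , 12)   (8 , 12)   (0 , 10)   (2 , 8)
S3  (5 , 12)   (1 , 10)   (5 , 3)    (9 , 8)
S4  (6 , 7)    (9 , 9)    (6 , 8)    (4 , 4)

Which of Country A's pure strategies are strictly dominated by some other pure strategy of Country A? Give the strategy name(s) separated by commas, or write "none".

S2

S1 is not dominated — it holds its own against S2 at Alpha (3>0); S3 at Beta (9>1); S4 at Beta (9=9).
S2 is strictly dominated by S1 (Alpha: 3>0, Beta: 9>8, Gamma: 2>0, Delta: 8>2).
S3: no other strategy beats it everywhere (S1 at Alpha (5>3); S2 at Alpha (5>0); S4 at Delta (9>4)).
Nothing dominates S4: S1 at Alpha (6>3); S2 at Alpha (6>0); S3 at Alpha (6>5).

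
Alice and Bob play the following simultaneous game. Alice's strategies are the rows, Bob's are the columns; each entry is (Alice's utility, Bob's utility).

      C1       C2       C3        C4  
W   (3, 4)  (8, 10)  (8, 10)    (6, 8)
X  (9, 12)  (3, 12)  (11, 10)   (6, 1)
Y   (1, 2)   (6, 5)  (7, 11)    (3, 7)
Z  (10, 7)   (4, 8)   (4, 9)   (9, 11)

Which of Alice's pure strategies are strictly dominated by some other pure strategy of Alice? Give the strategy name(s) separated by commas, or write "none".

W is not dominated — it holds its own against X at C2 (8>3); Y at C1 (3>1); Z at C2 (8>4).
X: no other strategy beats it everywhere (W at C1 (9>3); Y at C1 (9>1); Z at C3 (11>4)).
Y is strictly dominated by W (C1: 3>1, C2: 8>6, C3: 8>7, C4: 6>3).
Z: no other strategy beats it everywhere (W at C1 (10>3); X at C1 (10>9); Y at C1 (10>1)).

Y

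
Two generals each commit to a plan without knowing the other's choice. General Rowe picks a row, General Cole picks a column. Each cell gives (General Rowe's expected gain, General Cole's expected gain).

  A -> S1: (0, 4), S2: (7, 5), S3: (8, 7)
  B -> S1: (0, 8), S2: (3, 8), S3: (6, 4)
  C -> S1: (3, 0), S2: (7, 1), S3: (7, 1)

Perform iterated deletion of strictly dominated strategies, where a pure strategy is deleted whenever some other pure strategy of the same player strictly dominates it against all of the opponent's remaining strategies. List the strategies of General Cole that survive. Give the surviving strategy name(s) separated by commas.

S2, S3

For General Rowe, C strictly dominates B on the remaining columns (S1: 3>0, S2: 7>3, S3: 7>6); eliminate B.
For General Cole, S2 strictly dominates S1 on the remaining rows (A: 5>4, C: 1>0); eliminate S1.
Among the remaining strategies, none is strictly dominated by another pure strategy of the same player, so the elimination stops.
Surviving strategies — General Rowe: {A, C}; General Cole: {S2, S3}.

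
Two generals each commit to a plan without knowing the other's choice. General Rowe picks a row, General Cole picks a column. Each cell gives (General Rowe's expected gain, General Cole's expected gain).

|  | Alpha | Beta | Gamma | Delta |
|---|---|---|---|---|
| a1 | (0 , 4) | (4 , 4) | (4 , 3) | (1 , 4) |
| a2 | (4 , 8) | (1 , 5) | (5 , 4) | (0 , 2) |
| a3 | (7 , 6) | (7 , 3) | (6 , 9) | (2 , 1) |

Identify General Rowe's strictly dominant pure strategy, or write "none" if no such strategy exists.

a3

a3 vs a1: Alpha: 7>0, Beta: 7>4, Gamma: 6>4, Delta: 2>1.
a3 vs a2: Alpha: 7>4, Beta: 7>1, Gamma: 6>5, Delta: 2>0.
a3 strictly beats every other strategy against every opponent action, so it is strictly dominant.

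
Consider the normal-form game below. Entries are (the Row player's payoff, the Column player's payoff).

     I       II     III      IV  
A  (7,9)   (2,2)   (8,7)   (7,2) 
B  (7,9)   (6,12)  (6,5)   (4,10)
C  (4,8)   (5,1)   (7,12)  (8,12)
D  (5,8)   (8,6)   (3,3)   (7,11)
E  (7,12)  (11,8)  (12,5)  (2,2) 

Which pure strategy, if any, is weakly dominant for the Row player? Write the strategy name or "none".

A fails to dominate B at II (2<6).
B fails to dominate A at III (6<8).
C fails to dominate A at I (4<7).
D fails to dominate A at I (5<7).
E fails to dominate A at IV (2<7).
No single strategy dominates all the others.

none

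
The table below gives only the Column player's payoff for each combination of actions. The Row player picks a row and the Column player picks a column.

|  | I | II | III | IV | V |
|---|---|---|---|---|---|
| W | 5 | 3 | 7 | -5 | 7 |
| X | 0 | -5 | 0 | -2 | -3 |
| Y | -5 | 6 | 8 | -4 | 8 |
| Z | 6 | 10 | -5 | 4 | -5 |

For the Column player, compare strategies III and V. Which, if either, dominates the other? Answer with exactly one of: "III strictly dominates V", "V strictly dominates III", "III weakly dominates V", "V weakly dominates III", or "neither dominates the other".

III's payoffs vs V's, by the Row player's action — W: 7=7, X: 0>-3, Y: 8=8, Z: -5=-5.
III is at least as good everywhere and strictly better somewhere (tied only at W, Y, Z), so III weakly but not strictly dominates V.

III weakly dominates V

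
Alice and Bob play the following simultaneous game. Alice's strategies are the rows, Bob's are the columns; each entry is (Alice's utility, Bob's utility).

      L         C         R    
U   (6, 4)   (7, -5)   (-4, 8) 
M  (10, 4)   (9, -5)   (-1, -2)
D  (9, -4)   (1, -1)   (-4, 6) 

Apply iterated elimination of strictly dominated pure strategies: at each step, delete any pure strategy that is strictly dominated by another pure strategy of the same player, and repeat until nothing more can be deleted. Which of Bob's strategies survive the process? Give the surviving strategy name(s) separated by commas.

L

Row U is eliminated: M beats it against every remaining column (L: 10>6, C: 9>7, R: -1>-4).
Row D is eliminated: M beats it against every remaining column (L: 10>9, C: 9>1, R: -1>-4).
Bob's strategy C is strictly dominated by L (M: 4>-5) and is removed.
Bob's strategy R is strictly dominated by L (M: 4>-2) and is removed.
Among the remaining strategies, none is strictly dominated by another pure strategy of the same player, so the elimination stops.
Surviving strategies — Alice: {M}; Bob: {L}.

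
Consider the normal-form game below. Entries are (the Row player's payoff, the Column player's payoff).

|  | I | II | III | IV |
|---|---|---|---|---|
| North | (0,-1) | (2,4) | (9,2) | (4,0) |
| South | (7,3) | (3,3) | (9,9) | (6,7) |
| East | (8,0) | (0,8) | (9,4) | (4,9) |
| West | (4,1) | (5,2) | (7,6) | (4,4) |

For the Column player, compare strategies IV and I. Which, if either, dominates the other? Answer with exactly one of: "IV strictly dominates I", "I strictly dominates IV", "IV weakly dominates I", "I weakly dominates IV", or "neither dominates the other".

IV strictly dominates I

IV's payoffs vs I's, by the Row player's action — North: 0>-1, South: 7>3, East: 9>0, West: 4>1.
Every comparison favours IV, so IV strictly dominates I.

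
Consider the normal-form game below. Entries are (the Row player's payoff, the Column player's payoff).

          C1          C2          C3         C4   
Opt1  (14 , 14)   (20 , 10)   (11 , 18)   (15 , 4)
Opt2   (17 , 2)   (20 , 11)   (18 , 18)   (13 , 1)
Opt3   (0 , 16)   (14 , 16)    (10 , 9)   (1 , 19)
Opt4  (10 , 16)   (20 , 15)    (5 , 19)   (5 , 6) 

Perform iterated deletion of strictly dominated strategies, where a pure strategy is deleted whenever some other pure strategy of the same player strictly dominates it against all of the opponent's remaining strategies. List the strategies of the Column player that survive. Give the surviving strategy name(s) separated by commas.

The Row player's strategy Opt3 is strictly dominated by Opt1 (C1: 14>0, C2: 20>14, C3: 11>10, C4: 15>1) and is removed.
The Column player's strategy C1 is strictly dominated by C3 (Opt1: 18>14, Opt2: 18>2, Opt4: 19>16) and is removed.
For the Column player, C3 strictly dominates C2 on the remaining rows (Opt1: 18>10, Opt2: 18>11, Opt4: 19>15); eliminate C2.
The Row player's strategy Opt4 is strictly dominated by Opt1 (C3: 11>5, C4: 15>5) and is removed.
Column C4 is eliminated: C3 beats it against every remaining row (Opt1: 18>4, Opt2: 18>1).
Row Opt1 is eliminated: Opt2 beats it against every remaining column (C3: 18>11).
Among the remaining strategies, none is strictly dominated by another pure strategy of the same player, so the elimination stops.
Surviving strategies — the Row player: {Opt2}; the Column player: {C3}.

C3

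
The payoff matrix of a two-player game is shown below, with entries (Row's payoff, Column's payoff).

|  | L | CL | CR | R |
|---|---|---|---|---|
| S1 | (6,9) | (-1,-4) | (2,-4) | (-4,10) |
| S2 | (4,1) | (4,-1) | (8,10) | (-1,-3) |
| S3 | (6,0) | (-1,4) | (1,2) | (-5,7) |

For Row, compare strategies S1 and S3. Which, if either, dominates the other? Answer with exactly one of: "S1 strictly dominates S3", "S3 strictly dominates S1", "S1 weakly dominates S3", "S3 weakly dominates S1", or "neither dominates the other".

S1 weakly dominates S3

Compare S1 to S3 across every action of Column: L: 6=6, CL: -1=-1, CR: 2>1, R: -4>-5.
S1 is at least as good everywhere and strictly better somewhere (tied only at L, CL), so S1 weakly but not strictly dominates S3.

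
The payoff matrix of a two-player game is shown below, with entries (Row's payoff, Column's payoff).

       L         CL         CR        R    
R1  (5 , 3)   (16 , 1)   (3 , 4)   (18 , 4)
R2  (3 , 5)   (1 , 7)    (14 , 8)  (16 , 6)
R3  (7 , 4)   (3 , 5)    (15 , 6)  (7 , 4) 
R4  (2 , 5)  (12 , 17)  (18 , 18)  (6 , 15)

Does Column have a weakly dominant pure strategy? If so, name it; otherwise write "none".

CR vs L: R1: 4>3, R2: 8>5, R3: 6>4, R4: 18>5.
CR vs CL: R1: 4>1, R2: 8>7, R3: 6>5, R4: 18>17.
CR vs R: R1: 4=4, R2: 8>6, R3: 6>4, R4: 18>15.
CR is at least as good as every other strategy against every opponent action, so it is weakly dominant.

CR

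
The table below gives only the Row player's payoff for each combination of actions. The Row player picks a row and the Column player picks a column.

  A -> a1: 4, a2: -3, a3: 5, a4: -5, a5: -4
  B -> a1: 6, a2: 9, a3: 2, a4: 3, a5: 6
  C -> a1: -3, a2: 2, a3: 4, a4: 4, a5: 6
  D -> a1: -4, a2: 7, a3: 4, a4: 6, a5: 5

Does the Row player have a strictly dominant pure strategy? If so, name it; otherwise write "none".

none

A fails to dominate B at a1 (4<6).
B fails to dominate A at a3 (2<5).
C fails to dominate A at a1 (-3<4).
D fails to dominate A at a1 (-4<4).
No single strategy dominates all the others.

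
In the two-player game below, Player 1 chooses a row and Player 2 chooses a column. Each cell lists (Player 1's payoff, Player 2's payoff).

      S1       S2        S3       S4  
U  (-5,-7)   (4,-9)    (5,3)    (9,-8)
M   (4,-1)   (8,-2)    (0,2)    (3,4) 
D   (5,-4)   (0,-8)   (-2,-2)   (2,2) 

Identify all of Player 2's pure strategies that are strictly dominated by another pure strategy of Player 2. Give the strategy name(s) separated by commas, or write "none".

S1, S2

S1: dominated, since S3 does at least as well everywhere (U: 3>-7, M: 2>-1, D: -2>-4).
S1 strictly dominates S2 — U: -7>-9, M: -1>-2, D: -4>-8.
S3: no other strategy beats it everywhere (S1 at U (3>-7); S2 at U (3>-9); S4 at U (3>-8)).
S4 is not dominated — it holds its own against S1 at M (4>-1); S2 at U (-8>-9); S3 at M (4>2).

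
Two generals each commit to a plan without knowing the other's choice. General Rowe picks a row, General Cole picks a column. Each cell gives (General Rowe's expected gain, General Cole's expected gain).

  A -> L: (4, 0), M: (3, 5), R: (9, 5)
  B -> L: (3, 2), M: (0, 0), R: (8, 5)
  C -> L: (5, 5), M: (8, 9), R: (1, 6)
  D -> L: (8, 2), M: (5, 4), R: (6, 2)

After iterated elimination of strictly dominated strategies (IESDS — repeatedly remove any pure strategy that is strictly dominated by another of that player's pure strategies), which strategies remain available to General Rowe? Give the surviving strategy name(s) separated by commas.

A, C, D

For General Rowe, A strictly dominates B on the remaining columns (L: 4>3, M: 3>0, R: 9>8); eliminate B.
Column L is eliminated: M beats it against every remaining row (A: 5>0, C: 9>5, D: 4>2).
Among the remaining strategies, none is strictly dominated by another pure strategy of the same player, so the elimination stops.
Surviving strategies — General Rowe: {A, C, D}; General Cole: {M, R}.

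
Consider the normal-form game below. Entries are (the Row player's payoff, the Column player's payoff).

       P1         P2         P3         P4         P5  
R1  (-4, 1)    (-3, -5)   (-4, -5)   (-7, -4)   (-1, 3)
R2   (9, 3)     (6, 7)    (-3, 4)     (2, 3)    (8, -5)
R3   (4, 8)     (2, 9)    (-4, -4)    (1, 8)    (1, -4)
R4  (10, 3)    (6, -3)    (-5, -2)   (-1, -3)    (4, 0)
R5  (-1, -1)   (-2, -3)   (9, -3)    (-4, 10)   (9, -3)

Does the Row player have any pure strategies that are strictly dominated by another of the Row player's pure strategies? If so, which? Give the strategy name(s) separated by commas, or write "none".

R1 is strictly dominated by R2 (P1: 9>-4, P2: 6>-3, P3: -3>-4, P4: 2>-7, P5: 8>-1).
R2: no other strategy beats it everywhere (R1 at P1 (9>-4); R3 at P1 (9>4); R4 at P2 (6=6); R5 at P1 (9>-1)).
R2 strictly dominates R3 — P1: 9>4, P2: 6>2, P3: -3>-4, P4: 2>1, P5: 8>1.
R4 is not dominated — it holds its own against R1 at P1 (10>-4); R2 at P1 (10>9); R3 at P1 (10>4); R5 at P1 (10>-1).
Nothing dominates R5: R1 at P1 (-1>-4); R2 at P3 (9>-3); R3 at P3 (9>-4); R4 at P3 (9>-5).

R1, R3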